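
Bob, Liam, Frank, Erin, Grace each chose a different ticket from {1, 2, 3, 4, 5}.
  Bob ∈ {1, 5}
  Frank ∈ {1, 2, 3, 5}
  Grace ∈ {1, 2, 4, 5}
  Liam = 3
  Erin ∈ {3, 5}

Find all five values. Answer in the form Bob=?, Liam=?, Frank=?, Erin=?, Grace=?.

Liam must be 3 (only option left). Eliminate 3 elsewhere: Frank, Erin.
Erin's domain is down to {5}, so Erin = 5. Eliminate 5 elsewhere: Bob, Frank, Grace.
That leaves Bob = 1. Strike 1 from Frank, Grace.
Frank's domain is down to {2}, so Frank = 2. So Grace can't be 2.
Grace must be 4 (only option left).

Bob=1, Liam=3, Frank=2, Erin=5, Grace=4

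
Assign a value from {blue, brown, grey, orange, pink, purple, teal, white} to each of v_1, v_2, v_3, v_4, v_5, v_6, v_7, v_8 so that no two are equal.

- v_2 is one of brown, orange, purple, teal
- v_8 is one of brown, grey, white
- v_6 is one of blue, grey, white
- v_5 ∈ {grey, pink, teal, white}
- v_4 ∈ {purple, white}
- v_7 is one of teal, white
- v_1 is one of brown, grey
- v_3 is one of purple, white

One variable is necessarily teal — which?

v_7

Among the 8 variables, blue fits only v_6 (and all 8 values in {blue, brown, grey, orange, pink, purple, teal, white} must be used), so v_6 = blue.
Among the 7 still-open variables, orange fits only v_2 (and all 7 values in {brown, grey, orange, pink, purple, teal, white} must be used), so v_2 = orange.
The 6 still-open variables draw from only 6 values {brown, grey, pink, purple, teal, white}, so each is used; only v_5 can be pink, hence v_5 = pink.
The 5 still-open variables together cover exactly {brown, grey, purple, teal, white} — 5 values for 5 variables — and teal appears only in v_7's list, so v_7 = teal.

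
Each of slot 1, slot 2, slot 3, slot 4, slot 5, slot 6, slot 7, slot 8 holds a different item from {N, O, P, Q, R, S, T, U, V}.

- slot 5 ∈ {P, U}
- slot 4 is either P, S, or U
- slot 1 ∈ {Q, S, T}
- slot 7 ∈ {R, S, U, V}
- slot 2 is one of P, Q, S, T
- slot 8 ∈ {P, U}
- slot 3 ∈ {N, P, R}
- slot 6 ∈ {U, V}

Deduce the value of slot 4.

The 8 variables draw from only 8 values {N, P, Q, R, S, T, U, V}, so each is used; only slot 3 can be N, hence slot 3 = N.
The 7 still-open variables together cover exactly {P, Q, R, S, T, U, V} — 7 values for 7 variables — and R appears only in slot 7's list, so slot 7 = R.
The 6 still-open variables draw from only 6 values {P, Q, S, T, U, V}, so each is used; only slot 6 can be V, hence slot 6 = V.
The 2 variables slot 5 and slot 8 are confined to {P, U}, which locks those values in; drop them from slot 2, slot 4.
So slot 4 = S.

S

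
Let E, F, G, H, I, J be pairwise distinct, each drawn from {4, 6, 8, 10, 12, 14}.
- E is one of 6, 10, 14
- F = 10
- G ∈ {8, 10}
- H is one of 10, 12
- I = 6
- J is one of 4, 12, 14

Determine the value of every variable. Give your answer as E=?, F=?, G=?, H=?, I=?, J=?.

E=14, F=10, G=8, H=12, I=6, J=4

F's domain is down to {10}, so F = 10. So E, G, H can't be 10.
G must be 8 (only option left).
H must be 12 (only option left). Eliminate 12 elsewhere: J.
I has just one choice, so I = 6. Eliminate 6 elsewhere: E.
E must be 14 (only option left). Strike 14 from J.
J has just one choice, so J = 4.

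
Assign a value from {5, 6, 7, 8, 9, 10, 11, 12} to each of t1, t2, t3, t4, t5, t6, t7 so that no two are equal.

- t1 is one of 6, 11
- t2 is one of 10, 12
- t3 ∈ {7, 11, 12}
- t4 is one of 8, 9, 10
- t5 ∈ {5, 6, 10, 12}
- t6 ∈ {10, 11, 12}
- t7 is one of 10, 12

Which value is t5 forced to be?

5

t2 and t7 share exactly the 2 values {10, 12}; by pigeonhole those values go to them, so strike 10, 12 from t3, t4, t5, t6.
That leaves t6 = 11. Eliminate 11 elsewhere: t1, t3.
t1 has just one choice, so t1 = 6. Remove 6 from t5.
So t5 = 5.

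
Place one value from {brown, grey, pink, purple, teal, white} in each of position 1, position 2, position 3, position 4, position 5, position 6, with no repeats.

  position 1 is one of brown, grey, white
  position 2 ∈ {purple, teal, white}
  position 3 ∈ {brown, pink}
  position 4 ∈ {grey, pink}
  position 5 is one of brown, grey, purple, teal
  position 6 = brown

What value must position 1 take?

white

position 6's domain is down to {brown}, so position 6 = brown. Eliminate brown elsewhere: position 1, position 3, position 5.
That leaves position 3 = pink. Eliminate pink elsewhere: position 4.
position 4 has just one choice, so position 4 = grey. Eliminate grey elsewhere: position 1, position 5.
So position 1 = white.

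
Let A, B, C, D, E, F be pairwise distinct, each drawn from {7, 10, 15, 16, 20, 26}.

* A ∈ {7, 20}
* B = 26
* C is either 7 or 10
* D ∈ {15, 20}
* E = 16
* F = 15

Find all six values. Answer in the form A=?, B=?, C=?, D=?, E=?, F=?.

A=7, B=26, C=10, D=20, E=16, F=15

B has just one choice, so B = 26.
E has just one choice, so E = 16.
F has just one choice, so F = 15. Eliminate 15 elsewhere: D.
D's domain is down to {20}, so D = 20. Remove 20 from A.
A must be 7 (only option left). Remove 7 from C.
That leaves C = 10.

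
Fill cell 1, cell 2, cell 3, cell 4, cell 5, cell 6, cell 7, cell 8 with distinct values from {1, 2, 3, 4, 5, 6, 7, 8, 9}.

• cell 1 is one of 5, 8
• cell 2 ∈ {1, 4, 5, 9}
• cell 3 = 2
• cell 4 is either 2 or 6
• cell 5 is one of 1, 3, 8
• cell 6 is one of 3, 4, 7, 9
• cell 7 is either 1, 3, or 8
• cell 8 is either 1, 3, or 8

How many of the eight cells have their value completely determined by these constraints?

cell 3 has just one choice, so cell 3 = 2. So cell 4 can't be 2.
That leaves cell 4 = 6.
The 3 variables cell 5, cell 7, cell 8 are confined to {1, 3, 8}, which locks those values in; drop them from cell 1, cell 2, cell 6.
cell 1 must be 5 (only option left). Strike 5 from cell 2.
Determined: cell 1=5, cell 3=2, cell 4=6. The other cells each still have more than one consistent value. That makes 3.

3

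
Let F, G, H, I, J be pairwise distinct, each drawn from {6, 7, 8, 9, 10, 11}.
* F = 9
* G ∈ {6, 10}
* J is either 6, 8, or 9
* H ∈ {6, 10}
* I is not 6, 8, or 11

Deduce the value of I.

7

F's domain is down to {9}, so F = 9. Remove 9 from I, J.
The 4 still-open variables draw from only 4 values {6, 7, 8, 10}, so each is used; only I can be 7, hence I = 7.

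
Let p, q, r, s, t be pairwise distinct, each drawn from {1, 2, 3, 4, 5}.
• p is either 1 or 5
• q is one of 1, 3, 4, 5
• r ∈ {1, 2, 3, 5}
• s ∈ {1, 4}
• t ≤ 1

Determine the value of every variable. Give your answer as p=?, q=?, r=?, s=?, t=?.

t must be 1 (only option left). Strike 1 from p, q, r, s.
p has just one choice, so p = 5. Strike 5 from q, r.
That leaves s = 4. Strike 4 from q.
q must be 3 (only option left). Eliminate 3 elsewhere: r.
r has just one choice, so r = 2.

p=5, q=3, r=2, s=4, t=1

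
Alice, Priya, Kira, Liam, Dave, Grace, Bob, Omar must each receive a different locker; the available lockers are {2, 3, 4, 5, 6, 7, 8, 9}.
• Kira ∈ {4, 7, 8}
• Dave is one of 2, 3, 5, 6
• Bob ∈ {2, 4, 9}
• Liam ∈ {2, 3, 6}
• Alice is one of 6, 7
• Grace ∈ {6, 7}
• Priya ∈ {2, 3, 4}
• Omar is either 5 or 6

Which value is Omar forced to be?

The 8 variables together cover exactly {2, 3, 4, 5, 6, 7, 8, 9} — 8 values for 8 variables — and 8 appears only in Kira's list, so Kira = 8.
Among the 7 still-open variables, 9 fits only Bob (and all 7 values in {2, 3, 4, 5, 6, 7, 9} must be used), so Bob = 9.
The 6 still-open variables draw from only 6 values {2, 3, 4, 5, 6, 7}, so each is used; only Priya can be 4, hence Priya = 4.
The 2 variables Alice and Grace are confined to {6, 7}, which locks those values in; drop them from Liam, Dave, Omar.
So Omar = 5.

5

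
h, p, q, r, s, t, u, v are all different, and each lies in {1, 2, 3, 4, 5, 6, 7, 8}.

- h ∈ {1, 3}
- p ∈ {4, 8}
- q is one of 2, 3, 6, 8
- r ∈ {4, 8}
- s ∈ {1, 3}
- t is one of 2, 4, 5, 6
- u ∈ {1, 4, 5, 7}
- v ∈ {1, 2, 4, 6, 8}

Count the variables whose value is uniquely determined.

The 8 variables together cover exactly {1, 2, 3, 4, 5, 6, 7, 8} — 8 values for 8 variables — and 7 appears only in u's list, so u = 7.
The 7 still-open variables draw from only 7 values {1, 2, 3, 4, 5, 6, 8}, so each is used; only t can be 5, hence t = 5.
h and s between them cover only {1, 3} — a naked pair. Remove those values from q, v.
p and r between them cover only {4, 8} — a naked pair. Remove those values from q, v.
Determined: t=5, u=7. The other variables each still have more than one consistent value. That makes 2.

2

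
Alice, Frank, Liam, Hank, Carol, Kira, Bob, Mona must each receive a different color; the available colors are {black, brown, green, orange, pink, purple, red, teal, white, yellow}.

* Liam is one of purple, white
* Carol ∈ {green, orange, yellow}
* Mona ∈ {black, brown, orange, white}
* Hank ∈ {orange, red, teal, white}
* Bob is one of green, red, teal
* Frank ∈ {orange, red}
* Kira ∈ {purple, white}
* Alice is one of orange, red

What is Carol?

The 2 variables Alice and Frank are confined to {orange, red}, which locks those values in; drop them from Hank, Carol, Bob, Mona.
The 2 variables Liam and Kira are confined to {purple, white}, which locks those values in; drop them from Hank, Mona.
Hank's domain is down to {teal}, so Hank = teal. Remove teal from Bob.
Bob must be green (only option left). Remove green from Carol.
So Carol = yellow.

yellow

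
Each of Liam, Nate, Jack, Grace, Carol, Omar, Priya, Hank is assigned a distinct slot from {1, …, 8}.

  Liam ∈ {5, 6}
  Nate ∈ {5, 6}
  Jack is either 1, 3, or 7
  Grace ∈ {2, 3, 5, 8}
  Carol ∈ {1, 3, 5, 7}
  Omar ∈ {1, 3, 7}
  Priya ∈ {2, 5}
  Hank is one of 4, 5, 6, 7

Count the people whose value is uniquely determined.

Among the 8 variables, 4 fits only Hank (and all 8 values in {1, 2, 3, 4, 5, 6, 7, 8} must be used), so Hank = 4.
The 7 still-open variables draw from only 7 values {1, 2, 3, 5, 6, 7, 8}, so each is used; only Grace can be 8, hence Grace = 8.
The 6 still-open variables together cover exactly {1, 2, 3, 5, 6, 7} — 6 values for 6 variables — and 2 appears only in Priya's list, so Priya = 2.
Liam and Nate between them cover only {5, 6} — a naked pair. Remove those values from Carol.
Determined: Grace=8, Priya=2, Hank=4. The other people each still have more than one consistent value. That makes 3.

3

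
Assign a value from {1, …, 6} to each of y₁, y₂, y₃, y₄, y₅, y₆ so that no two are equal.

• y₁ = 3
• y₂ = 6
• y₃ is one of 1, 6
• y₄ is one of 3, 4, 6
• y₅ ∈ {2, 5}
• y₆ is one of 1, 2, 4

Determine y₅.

5

y₁ must be 3 (only option left). Eliminate 3 elsewhere: y₄.
y₂ must be 6 (only option left). Remove 6 from y₃, y₄.
y₃'s domain is down to {1}, so y₃ = 1. Eliminate 1 elsewhere: y₆.
y₄ must be 4 (only option left). So y₆ can't be 4.
That leaves y₆ = 2. Strike 2 from y₅.
So y₅ = 5.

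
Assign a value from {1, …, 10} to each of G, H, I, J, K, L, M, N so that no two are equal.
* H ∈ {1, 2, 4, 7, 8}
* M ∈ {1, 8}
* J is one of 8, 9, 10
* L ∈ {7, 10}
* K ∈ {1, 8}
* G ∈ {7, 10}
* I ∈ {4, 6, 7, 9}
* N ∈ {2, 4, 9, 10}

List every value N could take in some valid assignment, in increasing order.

The 8 variables together cover exactly {1, 2, 4, 6, 7, 8, 9, 10} — 8 values for 8 variables — and 6 appears only in I's list, so I = 6.
G and L share exactly the 2 values {7, 10}; by pigeonhole those values go to them, so strike 7, 10 from H, J, N.
K and M between them cover only {1, 8} — a naked pair. Remove those values from H, J.
J has just one choice, so J = 9. Eliminate 9 elsewhere: N.
No further eliminations apply; N can still be any of 2, 4.

2, 4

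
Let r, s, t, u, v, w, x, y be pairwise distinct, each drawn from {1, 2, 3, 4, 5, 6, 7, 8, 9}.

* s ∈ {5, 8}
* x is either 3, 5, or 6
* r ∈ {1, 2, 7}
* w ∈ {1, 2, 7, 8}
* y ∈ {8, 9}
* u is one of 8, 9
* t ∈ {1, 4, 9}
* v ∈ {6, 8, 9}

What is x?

3

The 2 variables u and y are confined to {8, 9}, which locks those values in; drop them from s, t, v, w.
s's domain is down to {5}, so s = 5. So x can't be 5.
v must be 6 (only option left). So x can't be 6.
So x = 3.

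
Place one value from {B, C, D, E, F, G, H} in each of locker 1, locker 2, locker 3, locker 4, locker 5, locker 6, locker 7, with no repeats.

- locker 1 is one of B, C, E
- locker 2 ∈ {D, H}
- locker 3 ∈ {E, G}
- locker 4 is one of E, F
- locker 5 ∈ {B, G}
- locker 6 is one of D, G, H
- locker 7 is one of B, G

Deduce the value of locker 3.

E

Among the 7 variables, C fits only locker 1 (and all 7 values in {B, C, D, E, F, G, H} must be used), so locker 1 = C.
The 6 still-open variables together cover exactly {B, D, E, F, G, H} — 6 values for 6 variables — and F appears only in locker 4's list, so locker 4 = F.
The 5 still-open variables draw from only 5 values {B, D, E, G, H}, so each is used; only locker 3 can be E, hence locker 3 = E.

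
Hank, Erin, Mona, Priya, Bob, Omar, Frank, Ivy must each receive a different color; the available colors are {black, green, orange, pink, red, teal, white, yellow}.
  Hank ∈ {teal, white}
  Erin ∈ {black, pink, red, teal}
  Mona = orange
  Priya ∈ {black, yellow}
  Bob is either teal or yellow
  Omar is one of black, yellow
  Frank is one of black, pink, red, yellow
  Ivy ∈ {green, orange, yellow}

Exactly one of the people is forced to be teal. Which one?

Mona must be orange (only option left). Eliminate orange elsewhere: Ivy.
The 7 still-open variables together cover exactly {black, green, pink, red, teal, white, yellow} — 7 values for 7 variables — and green appears only in Ivy's list, so Ivy = green.
The 6 still-open variables draw from only 6 values {black, pink, red, teal, white, yellow}, so each is used; only Hank can be white, hence Hank = white.
Priya and Omar between them cover only {black, yellow} — a naked pair. Remove those values from Erin, Bob, Frank.
So teal goes to Bob.

Bob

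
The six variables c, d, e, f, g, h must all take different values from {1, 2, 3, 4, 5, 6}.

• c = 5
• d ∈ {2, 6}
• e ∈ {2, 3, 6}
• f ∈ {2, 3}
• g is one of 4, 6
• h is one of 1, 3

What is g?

4

c's domain is down to {5}, so c = 5.
The 5 still-open variables draw from only 5 values {1, 2, 3, 4, 6}, so each is used; only h can be 1, hence h = 1.
The 4 still-open variables draw from only 4 values {2, 3, 4, 6}, so each is used; only g can be 4, hence g = 4.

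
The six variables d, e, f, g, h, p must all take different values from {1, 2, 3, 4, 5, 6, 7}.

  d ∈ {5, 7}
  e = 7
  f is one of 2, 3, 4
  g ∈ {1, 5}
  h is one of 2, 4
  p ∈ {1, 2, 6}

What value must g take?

1

e must be 7 (only option left). Strike 7 from d.
d must be 5 (only option left). Strike 5 from g.
So g = 1.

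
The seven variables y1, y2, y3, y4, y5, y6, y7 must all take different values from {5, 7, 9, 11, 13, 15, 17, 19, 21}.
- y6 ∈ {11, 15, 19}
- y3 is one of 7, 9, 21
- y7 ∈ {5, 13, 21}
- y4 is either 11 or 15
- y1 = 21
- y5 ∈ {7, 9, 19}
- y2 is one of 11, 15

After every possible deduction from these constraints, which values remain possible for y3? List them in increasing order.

7, 9

y1 must be 21 (only option left). Strike 21 from y3, y7.
The 2 variables y2 and y4 are confined to {11, 15}, which locks those values in; drop them from y6.
y6 has just one choice, so y6 = 19. Strike 19 from y5.
No further eliminations apply; y3 can still be any of 7, 9.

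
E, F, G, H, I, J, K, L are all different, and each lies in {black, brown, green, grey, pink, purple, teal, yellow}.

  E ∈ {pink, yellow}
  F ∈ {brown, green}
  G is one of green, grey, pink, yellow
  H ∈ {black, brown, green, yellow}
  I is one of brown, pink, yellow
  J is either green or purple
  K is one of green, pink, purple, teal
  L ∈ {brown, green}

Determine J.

The 8 variables together cover exactly {black, brown, green, grey, pink, purple, teal, yellow} — 8 values for 8 variables — and black appears only in H's list, so H = black.
The 7 still-open variables draw from only 7 values {brown, green, grey, pink, purple, teal, yellow}, so each is used; only G can be grey, hence G = grey.
The 6 still-open variables together cover exactly {brown, green, pink, purple, teal, yellow} — 6 values for 6 variables — and teal appears only in K's list, so K = teal.
The 5 still-open variables draw from only 5 values {brown, green, pink, purple, yellow}, so each is used; only J can be purple, hence J = purple.

purple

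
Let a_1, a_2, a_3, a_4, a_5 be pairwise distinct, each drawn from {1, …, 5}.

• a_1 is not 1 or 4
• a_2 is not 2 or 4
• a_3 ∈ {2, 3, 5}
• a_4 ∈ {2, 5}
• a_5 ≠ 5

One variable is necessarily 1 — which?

a_2

The 5 variables draw from only 5 values {1, 2, 3, 4, 5}, so each is used; only a_5 can be 4, hence a_5 = 4.
The 4 still-open variables together cover exactly {1, 2, 3, 5} — 4 values for 4 variables — and 1 appears only in a_2's list, so a_2 = 1.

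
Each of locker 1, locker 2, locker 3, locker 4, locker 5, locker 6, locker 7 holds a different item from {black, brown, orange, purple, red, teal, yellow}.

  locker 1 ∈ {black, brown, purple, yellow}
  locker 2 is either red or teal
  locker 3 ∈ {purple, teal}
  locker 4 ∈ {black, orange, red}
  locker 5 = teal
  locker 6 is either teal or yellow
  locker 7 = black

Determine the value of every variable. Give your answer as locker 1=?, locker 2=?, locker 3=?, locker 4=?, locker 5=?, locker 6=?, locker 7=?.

locker 1=brown, locker 2=red, locker 3=purple, locker 4=orange, locker 5=teal, locker 6=yellow, locker 7=black

locker 5's domain is down to {teal}, so locker 5 = teal. So locker 2, locker 3, locker 6 can't be teal.
locker 6 has just one choice, so locker 6 = yellow. Strike yellow from locker 1.
locker 7 has just one choice, so locker 7 = black. Strike black from locker 1, locker 4.
That leaves locker 2 = red. Strike red from locker 4.
locker 3's domain is down to {purple}, so locker 3 = purple. Eliminate purple elsewhere: locker 1.
locker 4 must be orange (only option left).
That leaves locker 1 = brown.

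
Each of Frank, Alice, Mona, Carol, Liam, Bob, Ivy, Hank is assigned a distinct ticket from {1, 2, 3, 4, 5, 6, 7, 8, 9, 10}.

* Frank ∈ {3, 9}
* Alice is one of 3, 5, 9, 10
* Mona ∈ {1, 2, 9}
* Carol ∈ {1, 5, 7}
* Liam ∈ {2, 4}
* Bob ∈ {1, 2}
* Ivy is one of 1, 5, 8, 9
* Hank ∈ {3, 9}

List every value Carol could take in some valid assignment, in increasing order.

5, 7

Frank and Hank between them cover only {3, 9} — a naked pair. Remove those values from Alice, Mona, Ivy.
Mona and Bob between them cover only {1, 2} — a naked pair. Remove those values from Carol, Liam, Ivy.
Liam must be 4 (only option left).
No further eliminations apply; Carol can still be any of 5, 7.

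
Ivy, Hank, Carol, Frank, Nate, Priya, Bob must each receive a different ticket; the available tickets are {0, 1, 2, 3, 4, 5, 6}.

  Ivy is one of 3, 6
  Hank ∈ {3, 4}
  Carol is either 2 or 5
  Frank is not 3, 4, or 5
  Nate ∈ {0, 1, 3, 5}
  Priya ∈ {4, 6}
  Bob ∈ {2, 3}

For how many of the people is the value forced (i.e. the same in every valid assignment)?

Ivy, Hank, Priya between them cover only {3, 4, 6} — a naked triple. Remove those values from Frank, Nate, Bob.
Bob's domain is down to {2}, so Bob = 2. Eliminate 2 elsewhere: Carol, Frank.
Carol's domain is down to {5}, so Carol = 5. Eliminate 5 elsewhere: Nate.
Determined: Carol=5, Bob=2. The other people each still have more than one consistent value. That makes 2.

2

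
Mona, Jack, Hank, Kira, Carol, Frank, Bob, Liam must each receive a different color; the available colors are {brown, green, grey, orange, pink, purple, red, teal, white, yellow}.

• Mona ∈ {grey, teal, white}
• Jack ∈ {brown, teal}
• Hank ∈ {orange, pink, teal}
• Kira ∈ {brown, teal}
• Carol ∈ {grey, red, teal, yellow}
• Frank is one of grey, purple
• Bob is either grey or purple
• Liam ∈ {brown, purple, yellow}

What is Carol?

The 2 variables Jack and Kira are confined to {brown, teal}, which locks those values in; drop them from Mona, Hank, Carol, Liam.
The 2 variables Frank and Bob are confined to {grey, purple}, which locks those values in; drop them from Mona, Carol, Liam.
Mona has just one choice, so Mona = white.
Liam must be yellow (only option left). Remove yellow from Carol.
So Carol = red.

red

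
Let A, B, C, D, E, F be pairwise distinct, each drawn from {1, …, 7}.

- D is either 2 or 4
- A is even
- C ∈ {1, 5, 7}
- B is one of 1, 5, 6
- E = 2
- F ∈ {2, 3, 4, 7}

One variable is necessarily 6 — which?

A

E's domain is down to {2}, so E = 2. So A, D, F can't be 2.
D must be 4 (only option left). Strike 4 from A, F.
So 6 goes to A.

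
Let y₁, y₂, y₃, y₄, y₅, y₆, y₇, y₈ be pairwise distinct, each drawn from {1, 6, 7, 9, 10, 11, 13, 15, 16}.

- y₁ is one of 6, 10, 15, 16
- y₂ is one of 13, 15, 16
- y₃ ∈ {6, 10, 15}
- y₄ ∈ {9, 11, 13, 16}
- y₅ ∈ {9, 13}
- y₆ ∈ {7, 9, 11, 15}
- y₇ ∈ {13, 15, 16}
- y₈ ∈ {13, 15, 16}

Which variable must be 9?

The 8 variables draw from only 8 values {6, 7, 9, 10, 11, 13, 15, 16}, so each is used; only y₆ can be 7, hence y₆ = 7.
Among the 7 still-open variables, 11 fits only y₄ (and all 7 values in {6, 9, 10, 11, 13, 15, 16} must be used), so y₄ = 11.
The 6 still-open variables draw from only 6 values {6, 9, 10, 13, 15, 16}, so each is used; only y₅ can be 9, hence y₅ = 9.

y₅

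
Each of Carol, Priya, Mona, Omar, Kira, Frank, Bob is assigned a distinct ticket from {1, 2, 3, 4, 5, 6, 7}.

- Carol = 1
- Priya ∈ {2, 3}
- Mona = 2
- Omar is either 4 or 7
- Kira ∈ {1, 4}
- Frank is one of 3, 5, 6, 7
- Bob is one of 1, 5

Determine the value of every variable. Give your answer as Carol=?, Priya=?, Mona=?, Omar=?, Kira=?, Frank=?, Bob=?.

Carol=1, Priya=3, Mona=2, Omar=7, Kira=4, Frank=6, Bob=5

Carol must be 1 (only option left). Strike 1 from Kira, Bob.
Mona must be 2 (only option left). So Priya can't be 2.
Kira must be 4 (only option left). Eliminate 4 elsewhere: Omar.
That leaves Bob = 5. Eliminate 5 elsewhere: Frank.
Priya has just one choice, so Priya = 3. So Frank can't be 3.
That leaves Omar = 7. So Frank can't be 7.
That leaves Frank = 6.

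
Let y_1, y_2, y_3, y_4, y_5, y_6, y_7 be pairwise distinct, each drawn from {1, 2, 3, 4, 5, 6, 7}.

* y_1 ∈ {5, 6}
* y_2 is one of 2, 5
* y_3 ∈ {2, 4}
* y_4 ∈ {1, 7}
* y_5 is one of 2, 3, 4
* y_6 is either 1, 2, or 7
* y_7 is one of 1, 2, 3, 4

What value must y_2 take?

Among the 7 variables, 6 fits only y_1 (and all 7 values in {1, 2, 3, 4, 5, 6, 7} must be used), so y_1 = 6.
The 6 still-open variables draw from only 6 values {1, 2, 3, 4, 5, 7}, so each is used; only y_2 can be 5, hence y_2 = 5.

5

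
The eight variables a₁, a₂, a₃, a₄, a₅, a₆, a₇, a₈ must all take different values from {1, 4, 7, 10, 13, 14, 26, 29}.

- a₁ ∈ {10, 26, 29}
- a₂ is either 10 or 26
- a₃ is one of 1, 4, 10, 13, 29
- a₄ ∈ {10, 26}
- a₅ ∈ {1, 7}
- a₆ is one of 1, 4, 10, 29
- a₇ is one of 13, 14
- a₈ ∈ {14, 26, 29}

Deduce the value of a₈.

Among the 8 variables, 7 fits only a₅ (and all 8 values in {1, 4, 7, 10, 13, 14, 26, 29} must be used), so a₅ = 7.
a₂ and a₄ between them cover only {10, 26} — a naked pair. Remove those values from a₁, a₃, a₆, a₈.
a₁ must be 29 (only option left). Eliminate 29 elsewhere: a₃, a₆, a₈.
So a₈ = 14.

14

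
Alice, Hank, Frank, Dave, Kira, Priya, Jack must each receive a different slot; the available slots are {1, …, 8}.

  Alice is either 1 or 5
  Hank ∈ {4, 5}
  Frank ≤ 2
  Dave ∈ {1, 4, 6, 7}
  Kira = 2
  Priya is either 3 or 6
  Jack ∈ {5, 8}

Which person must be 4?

Kira has just one choice, so Kira = 2. So Frank can't be 2.
Frank must be 1 (only option left). Remove 1 from Alice, Dave.
Alice's domain is down to {5}, so Alice = 5. Eliminate 5 elsewhere: Hank, Jack.
So 4 goes to Hank.

Hank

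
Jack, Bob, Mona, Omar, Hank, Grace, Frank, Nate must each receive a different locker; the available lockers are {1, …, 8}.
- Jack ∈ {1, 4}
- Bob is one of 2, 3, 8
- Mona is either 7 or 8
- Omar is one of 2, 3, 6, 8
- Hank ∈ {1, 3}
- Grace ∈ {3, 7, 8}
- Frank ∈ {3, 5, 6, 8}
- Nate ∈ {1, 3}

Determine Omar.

Among the 8 variables, 4 fits only Jack (and all 8 values in {1, 2, 3, 4, 5, 6, 7, 8} must be used), so Jack = 4.
Among the 7 still-open variables, 5 fits only Frank (and all 7 values in {1, 2, 3, 5, 6, 7, 8} must be used), so Frank = 5.
Among the 6 still-open variables, 6 fits only Omar (and all 6 values in {1, 2, 3, 6, 7, 8} must be used), so Omar = 6.

6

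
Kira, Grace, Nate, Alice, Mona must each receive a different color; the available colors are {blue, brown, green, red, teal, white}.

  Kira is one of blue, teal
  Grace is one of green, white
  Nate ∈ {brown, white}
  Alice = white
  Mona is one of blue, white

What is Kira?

teal

Alice has just one choice, so Alice = white. Strike white from Grace, Nate, Mona.
Mona has just one choice, so Mona = blue. Eliminate blue elsewhere: Kira.
So Kira = teal.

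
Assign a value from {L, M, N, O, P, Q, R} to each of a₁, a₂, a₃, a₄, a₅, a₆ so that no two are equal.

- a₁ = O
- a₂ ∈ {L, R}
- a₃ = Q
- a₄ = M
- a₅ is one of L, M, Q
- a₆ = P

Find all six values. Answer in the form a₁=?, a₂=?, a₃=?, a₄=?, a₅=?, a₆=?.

a₁ has just one choice, so a₁ = O.
a₃ has just one choice, so a₃ = Q. Eliminate Q elsewhere: a₅.
a₄ has just one choice, so a₄ = M. So a₅ can't be M.
That leaves a₅ = L. So a₂ can't be L.
a₆ must be P (only option left).
That leaves a₂ = R.

a₁=O, a₂=R, a₃=Q, a₄=M, a₅=L, a₆=P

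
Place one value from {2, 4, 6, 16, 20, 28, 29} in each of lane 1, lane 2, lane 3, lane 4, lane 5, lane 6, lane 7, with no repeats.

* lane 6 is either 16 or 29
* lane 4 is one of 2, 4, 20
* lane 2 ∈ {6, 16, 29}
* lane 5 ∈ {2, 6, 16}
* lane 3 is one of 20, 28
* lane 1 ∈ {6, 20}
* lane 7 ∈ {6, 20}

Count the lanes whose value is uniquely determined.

The 7 variables together cover exactly {2, 4, 6, 16, 20, 28, 29} — 7 values for 7 variables — and 4 appears only in lane 4's list, so lane 4 = 4.
The 6 still-open variables draw from only 6 values {2, 6, 16, 20, 28, 29}, so each is used; only lane 5 can be 2, hence lane 5 = 2.
Among the 5 still-open variables, 28 fits only lane 3 (and all 5 values in {6, 16, 20, 28, 29} must be used), so lane 3 = 28.
The 2 variables lane 1 and lane 7 are confined to {6, 20}, which locks those values in; drop them from lane 2.
Determined: lane 3=28, lane 4=4, lane 5=2. The other lanes each still have more than one consistent value. That makes 3.

3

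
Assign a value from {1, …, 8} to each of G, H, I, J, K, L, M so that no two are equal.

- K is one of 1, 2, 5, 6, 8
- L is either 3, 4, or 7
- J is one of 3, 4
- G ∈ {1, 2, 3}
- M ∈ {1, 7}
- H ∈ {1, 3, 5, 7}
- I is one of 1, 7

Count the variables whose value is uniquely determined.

I and M between them cover only {1, 7} — a naked pair. Remove those values from G, H, K, L.
J and L between them cover only {3, 4} — a naked pair. Remove those values from G, H.
G must be 2 (only option left). So K can't be 2.
H must be 5 (only option left). Strike 5 from K.
Determined: G=2, H=5. The other variables each still have more than one consistent value. That makes 2.

2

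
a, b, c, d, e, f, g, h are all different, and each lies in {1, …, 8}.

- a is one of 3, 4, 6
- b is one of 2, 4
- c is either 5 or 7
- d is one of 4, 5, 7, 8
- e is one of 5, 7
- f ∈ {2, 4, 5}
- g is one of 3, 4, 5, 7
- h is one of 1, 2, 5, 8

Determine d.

The 8 variables draw from only 8 values {1, 2, 3, 4, 5, 6, 7, 8}, so each is used; only h can be 1, hence h = 1.
The 7 still-open variables draw from only 7 values {2, 3, 4, 5, 6, 7, 8}, so each is used; only a can be 6, hence a = 6.
Among the 6 still-open variables, 3 fits only g (and all 6 values in {2, 3, 4, 5, 7, 8} must be used), so g = 3.
The 5 still-open variables draw from only 5 values {2, 4, 5, 7, 8}, so each is used; only d can be 8, hence d = 8.

8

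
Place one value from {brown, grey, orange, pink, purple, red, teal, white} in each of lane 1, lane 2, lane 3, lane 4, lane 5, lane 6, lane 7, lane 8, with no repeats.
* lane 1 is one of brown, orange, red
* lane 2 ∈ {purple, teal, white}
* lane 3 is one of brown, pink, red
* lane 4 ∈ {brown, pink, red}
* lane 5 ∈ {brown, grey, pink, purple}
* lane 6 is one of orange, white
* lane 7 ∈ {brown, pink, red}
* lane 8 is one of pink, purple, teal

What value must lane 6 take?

white

The 8 variables together cover exactly {brown, grey, orange, pink, purple, red, teal, white} — 8 values for 8 variables — and grey appears only in lane 5's list, so lane 5 = grey.
lane 3, lane 4, lane 7 between them cover only {brown, pink, red} — a naked triple. Remove those values from lane 1, lane 8.
lane 1 must be orange (only option left). So lane 6 can't be orange.
So lane 6 = white.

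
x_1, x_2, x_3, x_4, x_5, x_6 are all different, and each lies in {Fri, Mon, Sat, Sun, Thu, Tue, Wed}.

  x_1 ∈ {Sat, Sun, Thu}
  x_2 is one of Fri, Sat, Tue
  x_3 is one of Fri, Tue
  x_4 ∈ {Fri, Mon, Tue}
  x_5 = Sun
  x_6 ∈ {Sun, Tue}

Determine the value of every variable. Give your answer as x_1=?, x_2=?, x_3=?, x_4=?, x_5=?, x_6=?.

x_5 has just one choice, so x_5 = Sun. So x_1, x_6 can't be Sun.
x_6's domain is down to {Tue}, so x_6 = Tue. So x_2, x_3, x_4 can't be Tue.
That leaves x_3 = Fri. Eliminate Fri elsewhere: x_2, x_4.
x_4 must be Mon (only option left).
x_2 must be Sat (only option left). Strike Sat from x_1.
That leaves x_1 = Thu.

x_1=Thu, x_2=Sat, x_3=Fri, x_4=Mon, x_5=Sun, x_6=Tue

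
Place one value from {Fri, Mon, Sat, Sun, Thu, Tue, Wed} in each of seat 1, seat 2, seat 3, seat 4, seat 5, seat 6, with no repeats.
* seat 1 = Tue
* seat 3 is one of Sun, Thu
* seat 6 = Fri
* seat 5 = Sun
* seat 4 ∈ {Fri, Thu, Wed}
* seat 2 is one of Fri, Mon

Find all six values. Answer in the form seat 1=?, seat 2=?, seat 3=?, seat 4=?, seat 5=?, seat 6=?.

seat 1=Tue, seat 2=Mon, seat 3=Thu, seat 4=Wed, seat 5=Sun, seat 6=Fri

seat 1 must be Tue (only option left).
seat 5 has just one choice, so seat 5 = Sun. Strike Sun from seat 3.
seat 6 must be Fri (only option left). Remove Fri from seat 2, seat 4.
seat 2 has just one choice, so seat 2 = Mon.
seat 3 has just one choice, so seat 3 = Thu. So seat 4 can't be Thu.
That leaves seat 4 = Wed.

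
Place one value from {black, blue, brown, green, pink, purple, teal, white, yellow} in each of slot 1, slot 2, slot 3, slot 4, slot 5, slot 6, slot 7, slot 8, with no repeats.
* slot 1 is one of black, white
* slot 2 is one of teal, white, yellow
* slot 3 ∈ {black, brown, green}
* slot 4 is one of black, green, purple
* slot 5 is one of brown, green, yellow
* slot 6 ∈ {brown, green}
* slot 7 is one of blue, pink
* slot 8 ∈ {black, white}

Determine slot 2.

slot 1 and slot 8 between them cover only {black, white} — a naked pair. Remove those values from slot 2, slot 3, slot 4.
slot 3 and slot 6 share exactly the 2 values {brown, green}; by pigeonhole those values go to them, so strike brown, green from slot 4, slot 5.
slot 4's domain is down to {purple}, so slot 4 = purple.
slot 5 has just one choice, so slot 5 = yellow. Remove yellow from slot 2.
So slot 2 = teal.

teal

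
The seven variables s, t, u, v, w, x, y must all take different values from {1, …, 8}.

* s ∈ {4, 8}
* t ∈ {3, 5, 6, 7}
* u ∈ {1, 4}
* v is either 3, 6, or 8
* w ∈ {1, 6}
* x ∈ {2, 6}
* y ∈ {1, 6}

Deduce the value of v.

w and y share exactly the 2 values {1, 6}; by pigeonhole those values go to them, so strike 1, 6 from t, u, v, x.
u must be 4 (only option left). So s can't be 4.
x must be 2 (only option left).
s must be 8 (only option left). Remove 8 from v.
So v = 3.

3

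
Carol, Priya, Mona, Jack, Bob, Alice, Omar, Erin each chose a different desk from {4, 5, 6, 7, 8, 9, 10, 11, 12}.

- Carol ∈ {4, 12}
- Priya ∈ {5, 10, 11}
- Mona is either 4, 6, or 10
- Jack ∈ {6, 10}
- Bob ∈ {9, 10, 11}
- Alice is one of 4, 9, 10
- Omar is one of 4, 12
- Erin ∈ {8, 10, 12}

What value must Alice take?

The 8 variables draw from only 8 values {4, 5, 6, 8, 9, 10, 11, 12}, so each is used; only Priya can be 5, hence Priya = 5.
The 7 still-open variables together cover exactly {4, 6, 8, 9, 10, 11, 12} — 7 values for 7 variables — and 8 appears only in Erin's list, so Erin = 8.
Among the 6 still-open variables, 11 fits only Bob (and all 6 values in {4, 6, 9, 10, 11, 12} must be used), so Bob = 11.
The 5 still-open variables draw from only 5 values {4, 6, 9, 10, 12}, so each is used; only Alice can be 9, hence Alice = 9.

9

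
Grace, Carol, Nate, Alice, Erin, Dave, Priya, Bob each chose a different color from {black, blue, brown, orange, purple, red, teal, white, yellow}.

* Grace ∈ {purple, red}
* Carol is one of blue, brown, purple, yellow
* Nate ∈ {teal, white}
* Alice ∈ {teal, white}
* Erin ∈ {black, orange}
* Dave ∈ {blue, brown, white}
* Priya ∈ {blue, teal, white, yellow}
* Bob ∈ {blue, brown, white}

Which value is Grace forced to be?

red

The 2 variables Nate and Alice are confined to {teal, white}, which locks those values in; drop them from Dave, Priya, Bob.
The 2 variables Dave and Bob are confined to {blue, brown}, which locks those values in; drop them from Carol, Priya.
That leaves Priya = yellow. Remove yellow from Carol.
Carol must be purple (only option left). Strike purple from Grace.
So Grace = red.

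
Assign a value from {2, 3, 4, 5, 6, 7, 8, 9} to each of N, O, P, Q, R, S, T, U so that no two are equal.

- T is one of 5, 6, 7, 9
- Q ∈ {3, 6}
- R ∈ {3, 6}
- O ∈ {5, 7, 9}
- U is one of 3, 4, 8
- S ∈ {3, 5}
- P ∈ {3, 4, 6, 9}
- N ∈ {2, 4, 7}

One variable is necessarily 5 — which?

S

The 8 variables draw from only 8 values {2, 3, 4, 5, 6, 7, 8, 9}, so each is used; only N can be 2, hence N = 2.
Among the 7 still-open variables, 8 fits only U (and all 7 values in {3, 4, 5, 6, 7, 8, 9} must be used), so U = 8.
Among the 6 still-open variables, 4 fits only P (and all 6 values in {3, 4, 5, 6, 7, 9} must be used), so P = 4.
The 2 variables Q and R are confined to {3, 6}, which locks those values in; drop them from S, T.
So 5 goes to S.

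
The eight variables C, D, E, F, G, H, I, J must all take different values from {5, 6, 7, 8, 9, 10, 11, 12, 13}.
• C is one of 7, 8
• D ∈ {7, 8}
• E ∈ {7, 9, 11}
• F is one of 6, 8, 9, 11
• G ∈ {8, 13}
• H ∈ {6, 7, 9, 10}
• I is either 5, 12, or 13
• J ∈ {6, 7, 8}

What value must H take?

C and D share exactly the 2 values {7, 8}; by pigeonhole those values go to them, so strike 7, 8 from E, F, G, H, J.
G has just one choice, so G = 13. Strike 13 from I.
J has just one choice, so J = 6. Remove 6 from F, H.
E and F between them cover only {9, 11} — a naked pair. Remove those values from H.
So H = 10.

10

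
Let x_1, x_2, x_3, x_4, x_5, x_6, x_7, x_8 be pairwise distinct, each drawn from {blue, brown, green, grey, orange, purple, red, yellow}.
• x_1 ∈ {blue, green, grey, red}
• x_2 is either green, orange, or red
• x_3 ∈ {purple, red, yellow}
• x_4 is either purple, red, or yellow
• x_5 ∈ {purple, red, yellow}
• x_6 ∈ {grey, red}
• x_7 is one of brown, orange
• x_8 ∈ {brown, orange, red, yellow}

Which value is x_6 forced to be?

Among the 8 variables, blue fits only x_1 (and all 8 values in {blue, brown, green, grey, orange, purple, red, yellow} must be used), so x_1 = blue.
Among the 7 still-open variables, green fits only x_2 (and all 7 values in {brown, green, grey, orange, purple, red, yellow} must be used), so x_2 = green.
The 6 still-open variables together cover exactly {brown, grey, orange, purple, red, yellow} — 6 values for 6 variables — and grey appears only in x_6's list, so x_6 = grey.

grey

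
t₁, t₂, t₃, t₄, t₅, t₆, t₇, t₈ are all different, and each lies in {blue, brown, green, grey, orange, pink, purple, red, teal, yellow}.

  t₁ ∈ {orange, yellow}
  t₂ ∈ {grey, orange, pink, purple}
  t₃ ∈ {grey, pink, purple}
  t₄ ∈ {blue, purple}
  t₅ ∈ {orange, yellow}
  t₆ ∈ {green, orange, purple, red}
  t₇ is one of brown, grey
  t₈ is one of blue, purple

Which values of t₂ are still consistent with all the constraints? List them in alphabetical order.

grey, pink

The 2 variables t₁ and t₅ are confined to {orange, yellow}, which locks those values in; drop them from t₂, t₆.
The 2 variables t₄ and t₈ are confined to {blue, purple}, which locks those values in; drop them from t₂, t₃, t₆.
t₂ and t₃ between them cover only {grey, pink} — a naked pair. Remove those values from t₇.
t₇'s domain is down to {brown}, so t₇ = brown.
No further eliminations apply; t₂ can still be any of grey, pink.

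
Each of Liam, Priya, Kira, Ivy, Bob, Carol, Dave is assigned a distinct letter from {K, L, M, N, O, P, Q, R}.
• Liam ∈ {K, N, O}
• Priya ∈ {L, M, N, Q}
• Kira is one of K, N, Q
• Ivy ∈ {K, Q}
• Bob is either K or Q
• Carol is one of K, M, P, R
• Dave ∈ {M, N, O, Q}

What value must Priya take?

Ivy and Bob between them cover only {K, Q} — a naked pair. Remove those values from Liam, Priya, Kira, Carol, Dave.
That leaves Kira = N. Eliminate N elsewhere: Liam, Priya, Dave.
Liam must be O (only option left). Strike O from Dave.
Dave's domain is down to {M}, so Dave = M. Eliminate M elsewhere: Priya, Carol.
So Priya = L.

L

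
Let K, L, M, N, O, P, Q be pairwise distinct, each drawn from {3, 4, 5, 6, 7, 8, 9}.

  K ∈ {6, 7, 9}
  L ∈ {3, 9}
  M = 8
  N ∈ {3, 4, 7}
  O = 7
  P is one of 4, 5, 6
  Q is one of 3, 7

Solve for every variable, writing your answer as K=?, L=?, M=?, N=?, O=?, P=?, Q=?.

K=6, L=9, M=8, N=4, O=7, P=5, Q=3

M has just one choice, so M = 8.
O has just one choice, so O = 7. So K, N, Q can't be 7.
Q has just one choice, so Q = 3. Eliminate 3 elsewhere: L, N.
L must be 9 (only option left). Remove 9 from K.
That leaves N = 4. Eliminate 4 elsewhere: P.
K must be 6 (only option left). Strike 6 from P.
P has just one choice, so P = 5.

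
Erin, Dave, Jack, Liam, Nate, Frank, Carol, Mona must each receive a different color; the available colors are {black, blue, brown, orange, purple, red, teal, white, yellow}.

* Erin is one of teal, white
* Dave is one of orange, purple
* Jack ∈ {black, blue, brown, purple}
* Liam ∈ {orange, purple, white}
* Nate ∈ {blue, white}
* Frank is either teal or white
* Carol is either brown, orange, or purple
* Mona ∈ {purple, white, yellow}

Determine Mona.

yellow

The 8 variables draw from only 8 values {black, blue, brown, orange, purple, teal, white, yellow}, so each is used; only Jack can be black, hence Jack = black.
Among the 7 still-open variables, blue fits only Nate (and all 7 values in {blue, brown, orange, purple, teal, white, yellow} must be used), so Nate = blue.
The 6 still-open variables together cover exactly {brown, orange, purple, teal, white, yellow} — 6 values for 6 variables — and brown appears only in Carol's list, so Carol = brown.
The 5 still-open variables together cover exactly {orange, purple, teal, white, yellow} — 5 values for 5 variables — and yellow appears only in Mona's list, so Mona = yellow.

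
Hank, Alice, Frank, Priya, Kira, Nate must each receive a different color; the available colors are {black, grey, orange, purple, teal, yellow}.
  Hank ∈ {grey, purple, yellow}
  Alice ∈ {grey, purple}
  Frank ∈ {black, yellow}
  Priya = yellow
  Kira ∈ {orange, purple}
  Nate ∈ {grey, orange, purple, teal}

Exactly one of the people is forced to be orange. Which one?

Priya has just one choice, so Priya = yellow. Eliminate yellow elsewhere: Hank, Frank.
Frank has just one choice, so Frank = black.
Among the 4 still-open variables, teal fits only Nate (and all 4 values in {grey, orange, purple, teal} must be used), so Nate = teal.
The 3 still-open variables together cover exactly {grey, orange, purple} — 3 values for 3 variables — and orange appears only in Kira's list, so Kira = orange.

Kira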